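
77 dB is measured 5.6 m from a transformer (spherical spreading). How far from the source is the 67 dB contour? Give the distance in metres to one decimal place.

Point-source spreading drops the level by 20·log₁₀(r₂/r₁); inverting, r₂/r₁ = 10^(ΔL/20).
r₂ = 5.6·10^((77−67)/20) = 5.6·10^(10.0/20) = 17.71 m.

17.7 m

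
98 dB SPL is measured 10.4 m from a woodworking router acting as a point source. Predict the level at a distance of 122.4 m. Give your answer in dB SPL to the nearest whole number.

Point-source attenuation: ΔL = 20·log₁₀(r₂/r₁) = 20·log₁₀(122.4/10.4) = 21.415 dB.
L₂ = 98 − 20·log₁₀(122.4/10.4) = 98 − 21.415 = 76.59 dB SPL.

77 dB SPL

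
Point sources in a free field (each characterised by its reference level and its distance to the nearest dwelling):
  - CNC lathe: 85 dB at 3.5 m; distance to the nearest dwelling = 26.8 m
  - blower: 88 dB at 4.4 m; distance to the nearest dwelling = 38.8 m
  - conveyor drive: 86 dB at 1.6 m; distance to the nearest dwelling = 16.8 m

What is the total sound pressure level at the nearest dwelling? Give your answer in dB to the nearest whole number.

Propagate each source to the receiver with L = L_ref − 20·log₁₀(r/r_ref), then add intensities.
CNC lathe: 85 − 20·log₁₀(26.8/3.5) = 85 − 17.68 = 67.32 dB.
blower: 88 − 20·log₁₀(38.8/4.4) = 88 − 18.91 = 69.09 dB.
conveyor drive: 86 − 20·log₁₀(16.8/1.6) = 86 − 20.42 = 65.58 dB.
Σ 10^(L/10) = 1.712e+07 → L_total = 10·log₁₀(1.712e+07) = 72.33 dB.

72 dB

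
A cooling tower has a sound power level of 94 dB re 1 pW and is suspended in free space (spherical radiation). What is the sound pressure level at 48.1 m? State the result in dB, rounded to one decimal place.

49.4 dB

Free-field spherical radiation: L_p = L_w − 10·log₁₀(4π·r²), r = 48.1 m.
4π·r² = 2.907e+04 m², 10·log₁₀ of that is 44.635 dB.
L_p = 94 − 44.635 = 49.36 dB.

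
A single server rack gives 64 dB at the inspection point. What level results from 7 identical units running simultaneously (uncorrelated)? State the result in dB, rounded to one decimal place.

L_total = L₁ + 10·log₁₀ N for N identical incoherent sources.
L_total = 64 + 10·log₁₀(7) = 64 + 8.451 = 72.45 dB.

72.5 dB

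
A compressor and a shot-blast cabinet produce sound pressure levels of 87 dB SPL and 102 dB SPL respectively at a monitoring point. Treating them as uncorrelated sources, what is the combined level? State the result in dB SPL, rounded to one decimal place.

For uncorrelated sources the intensities add, so convert each level to linear form, sum, and take 10·log₁₀ of the total.
Σ 10^(L/10) = 10^(87/10) + 10^(102/10) = 1.635e+10.
L_total = 10·log₁₀(1.635e+10) = 102.14 dB SPL.

102.1 dB SPL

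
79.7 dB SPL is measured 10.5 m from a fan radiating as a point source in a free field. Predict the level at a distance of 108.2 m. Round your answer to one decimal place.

59.4 dB SPL

Point-source attenuation: ΔL = 20·log₁₀(r₂/r₁) = 20·log₁₀(108.2/10.5) = 20.261 dB.
L₂ = 79.7 − 20·log₁₀(108.2/10.5) = 79.7 − 20.261 = 59.44 dB SPL.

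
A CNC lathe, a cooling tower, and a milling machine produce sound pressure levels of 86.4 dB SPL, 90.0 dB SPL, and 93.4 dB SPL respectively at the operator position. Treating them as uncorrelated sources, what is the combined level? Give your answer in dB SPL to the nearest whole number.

For uncorrelated sources the intensities add, so convert each level to linear form, sum, and take 10·log₁₀ of the total.
Σ 10^(L/10) = 10^(86.4/10) + 10^(90.0/10) + 10^(93.4/10) = 3.624e+09.
L_total = 10·log₁₀(3.624e+09) = 95.59 dB SPL.

96 dB SPL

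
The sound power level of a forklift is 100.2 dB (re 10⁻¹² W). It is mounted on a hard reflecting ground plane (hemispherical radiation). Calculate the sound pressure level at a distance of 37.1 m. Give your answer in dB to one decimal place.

Free-field hemispherical radiation: L_p = L_w − 10·log₁₀(2π·r²), r = 37.1 m.
2π·r² = 8648 m², 10·log₁₀ of that is 39.369 dB.
L_p = 100.2 − 39.369 = 60.83 dB.

60.8 dB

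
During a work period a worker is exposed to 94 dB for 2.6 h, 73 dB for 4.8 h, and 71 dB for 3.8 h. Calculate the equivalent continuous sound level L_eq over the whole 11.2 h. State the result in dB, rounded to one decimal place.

The energy average is taken in the linear domain: L_eq = 10·log₁₀[(Σ tᵢ·10^(Lᵢ/10))/T], T = 11.2 h.
Σ tᵢ·10^(Lᵢ/10) = 2.6·10^(94/10) + 4.8·10^(73/10) + 3.8·10^(71/10) = 6.675e+09.
L_eq = 10·log₁₀(6.675e+09/11.2) = 87.75 dB.

87.8 dB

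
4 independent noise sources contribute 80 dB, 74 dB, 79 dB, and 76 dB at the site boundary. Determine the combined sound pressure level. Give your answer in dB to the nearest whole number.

84 dB

For uncorrelated sources the intensities add, so convert each level to linear form, sum, and take 10·log₁₀ of the total.
Σ 10^(L/10) = 10^(80/10) + 10^(74/10) + 10^(79/10) + 10^(76/10) = 2.444e+08.
L_total = 10·log₁₀(2.444e+08) = 83.88 dB.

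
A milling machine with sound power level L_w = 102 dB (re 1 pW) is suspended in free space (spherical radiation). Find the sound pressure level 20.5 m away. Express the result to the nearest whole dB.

Free-field spherical radiation: L_p = L_w − 10·log₁₀(4π·r²), r = 20.5 m.
4π·r² = 5281 m², 10·log₁₀ of that is 37.227 dB.
L_p = 102 − 37.227 = 64.77 dB.

65 dB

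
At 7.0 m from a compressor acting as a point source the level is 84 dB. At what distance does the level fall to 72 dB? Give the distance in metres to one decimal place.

For a point source L₁ − L₂ = 20·log₁₀(r₂/r₁), so r₂ = r₁·10^((L₁−L₂)/20).
r₂ = 7.0·10^((84−72)/20) = 7.0·10^(12.0/20) = 27.87 m.

27.9 m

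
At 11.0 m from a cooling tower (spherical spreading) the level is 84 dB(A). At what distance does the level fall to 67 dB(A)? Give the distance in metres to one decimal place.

The 17.0 dB drop corresponds to a distance ratio of 10^(17.0/20) for a point source.
r₂ = 11.0·10^((84−67)/20) = 11.0·10^(17.0/20) = 77.87 m.

77.9 m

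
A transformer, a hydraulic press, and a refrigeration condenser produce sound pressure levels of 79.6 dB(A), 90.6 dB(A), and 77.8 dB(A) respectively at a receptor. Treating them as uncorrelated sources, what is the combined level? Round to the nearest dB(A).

91 dB(A)

Incoherent sources combine by intensity addition: L_total = 10·log₁₀(Σ 10^(L_i/10)).
Σ 10^(L/10) = 10^(79.6/10) + 10^(90.6/10) + 10^(77.8/10) = 1.300e+09.
L_total = 10·log₁₀(1.300e+09) = 91.14 dB(A).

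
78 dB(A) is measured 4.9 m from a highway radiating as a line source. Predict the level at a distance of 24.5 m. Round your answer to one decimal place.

For a line source, L₂ = L₁ − 10·log₁₀(r₂/r₁).
L₂ = 78 − 10·log₁₀(24.5/4.9) = 78 − 6.990 = 71.01 dB(A).

71.0 dB(A)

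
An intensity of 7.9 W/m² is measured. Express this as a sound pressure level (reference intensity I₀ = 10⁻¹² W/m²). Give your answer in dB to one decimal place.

129.0 dB

Dividing by I₀ shifts the exponent by 12: I/I₀ = 7.9×10^12.
L = 10·(0.8976 + 12) = 128.98 dB.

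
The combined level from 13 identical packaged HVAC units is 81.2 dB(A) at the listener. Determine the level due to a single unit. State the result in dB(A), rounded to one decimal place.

70.1 dB(A)

Dividing the total intensity by 13 lowers the level by 10·log₁₀ 13 = 11.139 dB: L₁ = 81.2 − 11.139.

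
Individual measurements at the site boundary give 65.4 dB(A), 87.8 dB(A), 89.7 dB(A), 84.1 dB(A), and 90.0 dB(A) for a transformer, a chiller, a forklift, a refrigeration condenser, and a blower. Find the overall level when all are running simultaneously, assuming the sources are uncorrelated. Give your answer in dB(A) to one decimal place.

94.5 dB(A)

For uncorrelated sources the intensities add, so convert each level to linear form, sum, and take 10·log₁₀ of the total.
Σ 10^(L/10) = 10^(65.4/10) + 10^(87.8/10) + 10^(89.7/10) + 10^(84.1/10) + 10^(90.0/10) = 2.796e+09.
L_total = 10·log₁₀(2.796e+09) = 94.47 dB(A).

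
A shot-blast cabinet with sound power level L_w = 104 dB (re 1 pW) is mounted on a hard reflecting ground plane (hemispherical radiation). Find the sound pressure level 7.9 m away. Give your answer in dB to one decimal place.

78.1 dB

Free-field hemispherical radiation: L_p = L_w − 10·log₁₀(2π·r²), r = 7.9 m.
2π·r² = 392.1 m², 10·log₁₀ of that is 25.934 dB.
L_p = 104 − 25.934 = 78.07 dB.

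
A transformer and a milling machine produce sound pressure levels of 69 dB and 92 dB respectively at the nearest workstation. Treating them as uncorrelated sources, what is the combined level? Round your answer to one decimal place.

92.0 dB

For uncorrelated sources the intensities add, so convert each level to linear form, sum, and take 10·log₁₀ of the total.
Σ 10^(L/10) = 10^(69/10) + 10^(92/10) = 1.593e+09.
L_total = 10·log₁₀(1.593e+09) = 92.02 dB.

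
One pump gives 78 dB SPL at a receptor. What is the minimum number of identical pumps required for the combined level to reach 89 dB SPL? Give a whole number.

13

N identical sources give L₁ + 10·log₁₀ N, so require 10·log₁₀ N ≥ 89 − 78 = 11.0 dB.
N ≥ 10^(11.0/10) = 12.589, so N = 13.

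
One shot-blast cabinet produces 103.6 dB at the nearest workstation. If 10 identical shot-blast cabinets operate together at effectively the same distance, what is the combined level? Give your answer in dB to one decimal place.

113.6 dB

With 10 equal, uncorrelated contributions the intensity is 10× that of one unit, giving a rise of 10·log₁₀ 10.
L_total = 103.6 + 10·log₁₀(10) = 103.6 + 10.000 = 113.60 dB.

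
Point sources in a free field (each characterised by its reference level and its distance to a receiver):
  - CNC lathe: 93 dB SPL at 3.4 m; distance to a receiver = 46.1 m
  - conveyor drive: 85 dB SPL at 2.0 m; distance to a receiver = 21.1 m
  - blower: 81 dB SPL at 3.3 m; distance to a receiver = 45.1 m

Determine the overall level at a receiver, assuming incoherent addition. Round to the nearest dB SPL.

Apply inverse-square spreading to bring every level to the receiver, then sum 10^(L/10).
CNC lathe: 93 − 20·log₁₀(46.1/3.4) = 93 − 22.64 = 70.36 dB SPL.
conveyor drive: 85 − 20·log₁₀(21.1/2.0) = 85 − 20.47 = 64.53 dB SPL.
blower: 81 − 20·log₁₀(45.1/3.3) = 81 − 22.71 = 58.29 dB SPL.
Σ 10^(L/10) = 1.437e+07 → L_total = 10·log₁₀(1.437e+07) = 71.57 dB SPL.

72 dB SPL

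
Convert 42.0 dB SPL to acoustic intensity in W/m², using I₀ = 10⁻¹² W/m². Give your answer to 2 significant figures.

L = 10·log₁₀(I/I₀) ⇒ I = I₀·10^(L/10) = 10⁻¹² × 10^4.20.

1.6e-08 W/m²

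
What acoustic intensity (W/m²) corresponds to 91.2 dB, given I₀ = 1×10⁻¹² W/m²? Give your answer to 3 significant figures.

L = 10·log₁₀(I/I₀) ⇒ I = I₀·10^(L/10) = 10⁻¹² × 10^9.12.

0.00132 W/m²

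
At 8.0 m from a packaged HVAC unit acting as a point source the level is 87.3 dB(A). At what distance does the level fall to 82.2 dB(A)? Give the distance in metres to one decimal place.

Point-source spreading drops the level by 20·log₁₀(r₂/r₁); inverting, r₂/r₁ = 10^(ΔL/20).
r₂ = 8.0·10^((87.3−82.2)/20) = 8.0·10^(5.1/20) = 14.39 m.

14.4 m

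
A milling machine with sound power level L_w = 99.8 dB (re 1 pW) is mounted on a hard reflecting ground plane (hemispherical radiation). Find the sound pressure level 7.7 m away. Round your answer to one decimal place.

The power spreads over a hemisphere of area 2π·r², so L_p = L_w − 10·log₁₀(2π·r²).
2π·r² = 372.5 m², 10·log₁₀ of that is 25.712 dB.
L_p = 99.8 − 25.712 = 74.09 dB.

74.1 dB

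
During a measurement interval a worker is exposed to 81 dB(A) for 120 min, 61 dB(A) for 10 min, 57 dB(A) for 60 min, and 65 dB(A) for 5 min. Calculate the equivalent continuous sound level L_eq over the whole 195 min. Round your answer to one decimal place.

78.9 dB(A)

Weight each interval's intensity by its duration and average over T = 195 min:
Σ tᵢ·10^(Lᵢ/10) = 120·10^(81/10) + 10·10^(61/10) + 60·10^(57/10) + 5·10^(65/10) = 1.517e+10.
L_eq = 10·log₁₀(1.517e+10/195) = 78.91 dB(A).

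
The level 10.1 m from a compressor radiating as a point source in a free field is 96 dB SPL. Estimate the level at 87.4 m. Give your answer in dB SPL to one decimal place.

Spherical spreading from a point source gives a 20·log₁₀(r₂/r₁) drop.
L₂ = 96 − 20·log₁₀(87.4/10.1) = 96 − 18.744 = 77.26 dB SPL.

77.3 dB SPL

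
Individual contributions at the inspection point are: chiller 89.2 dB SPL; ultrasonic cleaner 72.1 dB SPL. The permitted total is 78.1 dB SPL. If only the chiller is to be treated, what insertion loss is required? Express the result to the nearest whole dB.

The untreated sources together contribute 10^(72.1/10) = 1.622e+07, i.e. 72.10 dB SPL.
To meet 78.1 dB SPL overall, the treated chiller may contribute at most 10^(78.1/10) − 1.622e+07 = 4.835e+07, i.e. 76.84 dB SPL.
Required insertion loss = 89.2 − 76.84 = 12.36 dB.

12 dB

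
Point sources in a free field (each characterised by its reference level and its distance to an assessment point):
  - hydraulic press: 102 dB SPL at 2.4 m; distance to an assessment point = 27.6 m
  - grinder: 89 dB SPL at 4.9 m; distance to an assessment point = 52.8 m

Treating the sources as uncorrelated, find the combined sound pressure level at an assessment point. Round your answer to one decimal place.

81.0 dB SPL

First find each source's level at the receiver (point-source: −20·log₁₀(r/r_ref)), then combine on an intensity basis.
hydraulic press: 102 − 20·log₁₀(27.6/2.4) = 102 − 21.21 = 80.79 dB SPL.
grinder: 89 − 20·log₁₀(52.8/4.9) = 89 − 20.65 = 68.35 dB SPL.
Σ 10^(L/10) = 1.267e+08 → L_total = 10·log₁₀(1.267e+08) = 81.03 dB SPL.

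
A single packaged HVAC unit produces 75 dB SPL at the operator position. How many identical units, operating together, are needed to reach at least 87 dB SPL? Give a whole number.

The shortfall is 87 − 75 = 12.0 dB, and N units add 10·log₁₀ N, so need 10·log₁₀ N ≥ 12.0.
N ≥ 10^(12.0/10) = 15.849, so N = 16.

16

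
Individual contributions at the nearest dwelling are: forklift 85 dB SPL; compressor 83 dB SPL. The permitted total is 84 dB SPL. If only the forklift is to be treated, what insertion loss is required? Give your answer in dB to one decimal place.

Fixed contribution from the other source: Σ 10^(L/10) = 10^(83/10) = 1.995e+08 (83.00 dB SPL).
The limit corresponds to 10^(84/10) = 2.512e+08; subtracting the fixed part leaves 5.166e+07 for the forklift, i.e. 77.13 dB SPL.
Required insertion loss = 85 − 77.13 = 7.87 dB.

7.9 dB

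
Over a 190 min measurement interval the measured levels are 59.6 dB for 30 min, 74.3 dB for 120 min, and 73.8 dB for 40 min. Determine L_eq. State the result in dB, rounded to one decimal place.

L_eq = 10·log₁₀[(1/T)·Σ tᵢ·10^(Lᵢ/10)] with T = 190 min.
Σ tᵢ·10^(Lᵢ/10) = 30·10^(59.6/10) + 120·10^(74.3/10) + 40·10^(73.8/10) = 4.217e+09.
L_eq = 10·log₁₀(4.217e+09/190) = 73.46 dB.

73.5 dB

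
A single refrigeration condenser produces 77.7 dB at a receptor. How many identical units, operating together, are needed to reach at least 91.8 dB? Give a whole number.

26

N identical sources give L₁ + 10·log₁₀ N, so require 10·log₁₀ N ≥ 91.8 − 77.7 = 14.1 dB.
N ≥ 10^(14.1/10) = 25.704, so N = 26.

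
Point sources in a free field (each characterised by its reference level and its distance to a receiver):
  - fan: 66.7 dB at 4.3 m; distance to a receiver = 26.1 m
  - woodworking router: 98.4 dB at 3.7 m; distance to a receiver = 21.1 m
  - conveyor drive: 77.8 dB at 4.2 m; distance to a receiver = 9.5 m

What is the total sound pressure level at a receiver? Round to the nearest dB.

84 dB

First find each source's level at the receiver (point-source: −20·log₁₀(r/r_ref)), then combine on an intensity basis.
fan: 66.7 − 20·log₁₀(26.1/4.3) = 66.7 − 15.66 = 51.04 dB.
woodworking router: 98.4 − 20·log₁₀(21.1/3.7) = 98.4 − 15.12 = 83.28 dB.
conveyor drive: 77.8 − 20·log₁₀(9.5/4.2) = 77.8 − 7.09 = 70.71 dB.
Σ 10^(L/10) = 2.246e+08 → L_total = 10·log₁₀(2.246e+08) = 83.51 dB.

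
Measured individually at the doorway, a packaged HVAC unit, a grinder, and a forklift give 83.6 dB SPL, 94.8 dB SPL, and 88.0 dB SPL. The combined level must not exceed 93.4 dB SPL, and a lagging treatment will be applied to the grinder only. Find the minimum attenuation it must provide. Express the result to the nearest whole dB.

4 dB

The untreated sources together contribute 10^(83.6/10) + 10^(88.0/10) = 8.600e+08, i.e. 89.35 dB SPL.
To meet 93.4 dB SPL overall, the treated grinder may contribute at most 10^(93.4/10) − 8.600e+08 = 1.328e+09, i.e. 91.23 dB SPL.
So the grinder must be reduced from 94.8 to 91.23 dB SPL: IL = 3.57 dB.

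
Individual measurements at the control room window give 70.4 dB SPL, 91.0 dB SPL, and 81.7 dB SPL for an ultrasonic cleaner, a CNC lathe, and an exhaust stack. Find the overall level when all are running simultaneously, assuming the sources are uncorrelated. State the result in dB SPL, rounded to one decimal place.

91.5 dB SPL

Incoherent sources combine by intensity addition: L_total = 10·log₁₀(Σ 10^(L_i/10)).
Σ 10^(L/10) = 10^(70.4/10) + 10^(91.0/10) + 10^(81.7/10) = 1.418e+09.
L_total = 10·log₁₀(1.418e+09) = 91.52 dB SPL.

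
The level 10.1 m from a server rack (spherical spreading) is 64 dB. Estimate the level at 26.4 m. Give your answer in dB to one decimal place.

For a point source, L₂ = L₁ − 20·log₁₀(r₂/r₁).
L₂ = 64 − 20·log₁₀(26.4/10.1) = 64 − 8.346 = 55.65 dB.

55.7 dB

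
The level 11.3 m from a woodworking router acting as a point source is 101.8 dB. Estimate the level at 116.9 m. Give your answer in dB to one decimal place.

Spherical spreading from a point source gives a 20·log₁₀(r₂/r₁) drop.
L₂ = 101.8 − 20·log₁₀(116.9/11.3) = 101.8 − 20.295 = 81.51 dB.

81.5 dB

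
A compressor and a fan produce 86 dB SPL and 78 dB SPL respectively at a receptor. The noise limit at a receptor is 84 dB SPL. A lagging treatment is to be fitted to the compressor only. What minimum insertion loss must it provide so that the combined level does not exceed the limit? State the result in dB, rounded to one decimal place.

Everything except the compressor sums to 10^(78/10) = 6.310e+07 in linear terms, 78.00 dB SPL.
The limit corresponds to 10^(84/10) = 2.512e+08; subtracting the fixed part leaves 1.881e+08 for the compressor, i.e. 82.74 dB SPL.
So the compressor must be reduced from 86 to 82.74 dB SPL: IL = 3.26 dB.

3.3 dB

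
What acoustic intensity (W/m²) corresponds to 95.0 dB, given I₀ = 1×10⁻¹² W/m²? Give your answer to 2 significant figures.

L = 10·log₁₀(I/I₀) ⇒ I = I₀·10^(L/10) = 10⁻¹² × 10^9.50.

0.0032 W/m²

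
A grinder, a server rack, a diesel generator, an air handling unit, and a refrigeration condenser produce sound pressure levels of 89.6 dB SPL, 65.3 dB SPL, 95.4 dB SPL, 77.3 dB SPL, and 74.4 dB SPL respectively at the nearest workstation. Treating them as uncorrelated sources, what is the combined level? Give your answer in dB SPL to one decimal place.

For uncorrelated sources the intensities add, so convert each level to linear form, sum, and take 10·log₁₀ of the total.
Σ 10^(L/10) = 10^(89.6/10) + 10^(65.3/10) + 10^(95.4/10) + 10^(77.3/10) + 10^(74.4/10) = 4.464e+09.
L_total = 10·log₁₀(4.464e+09) = 96.50 dB SPL.

96.5 dB SPL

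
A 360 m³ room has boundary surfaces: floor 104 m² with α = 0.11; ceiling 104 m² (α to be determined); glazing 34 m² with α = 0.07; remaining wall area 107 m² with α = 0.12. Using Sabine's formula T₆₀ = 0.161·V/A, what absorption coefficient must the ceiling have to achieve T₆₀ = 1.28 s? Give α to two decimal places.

0.18

A = 0.161·V/T₆₀ = 0.161·360/1.28 = 45.28 m² sabins.
Absorption from the other surfaces = 104·0.11 + 34·0.07 + 107·0.12 = 26.66 m², so the ceiling must supply 18.62 m² over 104 m².
α = 18.62/104 = 0.179.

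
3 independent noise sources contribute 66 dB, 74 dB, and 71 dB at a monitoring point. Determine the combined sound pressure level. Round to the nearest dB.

For uncorrelated sources the intensities add, so convert each level to linear form, sum, and take 10·log₁₀ of the total.
Σ 10^(L/10) = 10^(66/10) + 10^(74/10) + 10^(71/10) = 4.169e+07.
L_total = 10·log₁₀(4.169e+07) = 76.20 dB.

76 dB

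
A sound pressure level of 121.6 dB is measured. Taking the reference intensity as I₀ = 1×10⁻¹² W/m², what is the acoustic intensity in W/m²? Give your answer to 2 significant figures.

I/I₀ = 10^(121.6/10) = 1.445e+12, so I = 1.445e+12 × 10⁻¹² W/m².

1.4 W/m²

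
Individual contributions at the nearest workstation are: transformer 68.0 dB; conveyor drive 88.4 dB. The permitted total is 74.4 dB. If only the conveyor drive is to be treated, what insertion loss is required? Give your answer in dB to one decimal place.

The untreated sources together contribute 10^(68.0/10) = 6.310e+06, i.e. 68.00 dB.
The limit corresponds to 10^(74.4/10) = 2.754e+07; subtracting the fixed part leaves 2.123e+07 for the conveyor drive, i.e. 73.27 dB.
So the conveyor drive must be reduced from 88.4 to 73.27 dB: IL = 15.13 dB.

15.1 dB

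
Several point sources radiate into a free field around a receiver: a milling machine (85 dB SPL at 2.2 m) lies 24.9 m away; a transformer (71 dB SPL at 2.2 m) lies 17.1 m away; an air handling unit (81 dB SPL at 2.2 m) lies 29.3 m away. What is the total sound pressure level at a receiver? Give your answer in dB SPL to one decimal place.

Apply inverse-square spreading to bring every level to the receiver, then sum 10^(L/10).
milling machine: 85 − 20·log₁₀(24.9/2.2) = 85 − 21.08 = 63.92 dB SPL.
transformer: 71 − 20·log₁₀(17.1/2.2) = 71 − 17.81 = 53.19 dB SPL.
air handling unit: 81 − 20·log₁₀(29.3/2.2) = 81 − 22.49 = 58.51 dB SPL.
Σ 10^(L/10) = 3.387e+06 → L_total = 10·log₁₀(3.387e+06) = 65.30 dB SPL.

65.3 dB SPL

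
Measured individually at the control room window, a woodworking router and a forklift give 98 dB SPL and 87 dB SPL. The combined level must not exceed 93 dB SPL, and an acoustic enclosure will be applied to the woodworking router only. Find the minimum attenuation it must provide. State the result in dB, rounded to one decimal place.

Everything except the woodworking router sums to 10^(87/10) = 5.012e+08 in linear terms, 87.00 dB SPL.
The limit corresponds to 10^(93/10) = 1.995e+09; subtracting the fixed part leaves 1.494e+09 for the woodworking router, i.e. 91.74 dB SPL.
Required insertion loss = 98 − 91.74 = 6.26 dB.

6.3 dB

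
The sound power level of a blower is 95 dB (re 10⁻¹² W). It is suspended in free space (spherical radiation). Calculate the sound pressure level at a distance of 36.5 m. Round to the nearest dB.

53 dB

L_p = L_w − 10·log₁₀(4π·r²) with r = 36.5 m.
4π·r² = 1.674e+04 m², 10·log₁₀ of that is 42.238 dB.
L_p = 95 − 42.238 = 52.76 dB.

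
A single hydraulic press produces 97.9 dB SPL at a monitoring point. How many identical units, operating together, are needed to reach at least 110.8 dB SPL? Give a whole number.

20

Need L₁ + 10·log₁₀ N ≥ 110.8, i.e. log₁₀ N ≥ 1.29.
N ≥ 10^(12.9/10) = 19.498, so N = 20.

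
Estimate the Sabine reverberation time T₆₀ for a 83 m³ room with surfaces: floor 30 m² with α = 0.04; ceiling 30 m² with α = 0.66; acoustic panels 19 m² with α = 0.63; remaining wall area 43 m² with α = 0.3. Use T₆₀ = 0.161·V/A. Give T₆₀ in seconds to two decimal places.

0.29 s

Summing Sᵢαᵢ: 30·0.04 + 30·0.66 + 19·0.63 + 43·0.3 = 45.87 m².
T₆₀ = 0.161 × 83 / 45.87 = 0.291 s.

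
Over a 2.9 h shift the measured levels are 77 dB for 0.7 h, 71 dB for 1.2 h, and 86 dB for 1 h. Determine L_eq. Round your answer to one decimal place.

81.9 dB

Weight each interval's intensity by its duration and average over T = 2.9 h:
Σ tᵢ·10^(Lᵢ/10) = 0.7·10^(77/10) + 1.2·10^(71/10) + 1·10^(86/10) = 4.483e+08.
L_eq = 10·log₁₀(4.483e+08/2.9) = 81.89 dB.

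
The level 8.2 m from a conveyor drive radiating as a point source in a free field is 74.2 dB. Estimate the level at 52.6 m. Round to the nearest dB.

Spherical spreading from a point source gives a 20·log₁₀(r₂/r₁) drop.
L₂ = 74.2 − 20·log₁₀(52.6/8.2) = 74.2 − 16.143 = 58.06 dB.

58 dB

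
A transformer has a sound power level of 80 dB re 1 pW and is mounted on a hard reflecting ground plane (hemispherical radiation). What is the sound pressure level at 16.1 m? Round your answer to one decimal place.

Free-field hemispherical radiation: L_p = L_w − 10·log₁₀(2π·r²), r = 16.1 m.
2π·r² = 1629 m², 10·log₁₀ of that is 32.118 dB.
L_p = 80 − 32.118 = 47.88 dB.

47.9 dB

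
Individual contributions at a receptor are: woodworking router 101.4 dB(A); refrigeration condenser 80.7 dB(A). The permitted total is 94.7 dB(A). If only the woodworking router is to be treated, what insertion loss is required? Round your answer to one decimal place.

Fixed contribution from the other source: Σ 10^(L/10) = 10^(80.7/10) = 1.175e+08 (80.70 dB(A)).
The limit corresponds to 10^(94.7/10) = 2.951e+09; subtracting the fixed part leaves 2.834e+09 for the woodworking router, i.e. 94.52 dB(A).
Required insertion loss = 101.4 − 94.52 = 6.88 dB.

6.9 dB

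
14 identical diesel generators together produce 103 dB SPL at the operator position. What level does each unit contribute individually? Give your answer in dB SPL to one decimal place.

91.5 dB SPL

For N identical incoherent sources L_total = L₁ + 10·log₁₀ N, so L₁ = 103 − 10·log₁₀(14) = 103 − 11.461.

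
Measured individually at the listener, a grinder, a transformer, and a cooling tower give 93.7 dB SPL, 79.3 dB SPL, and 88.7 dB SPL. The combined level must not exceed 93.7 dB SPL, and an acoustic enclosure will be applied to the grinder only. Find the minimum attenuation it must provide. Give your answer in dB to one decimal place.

Fixed contribution from the other sources: Σ 10^(L/10) = 10^(79.3/10) + 10^(88.7/10) = 8.264e+08 (89.17 dB SPL).
The limit corresponds to 10^(93.7/10) = 2.344e+09; subtracting the fixed part leaves 1.518e+09 for the grinder, i.e. 91.81 dB SPL.
Required insertion loss = 93.7 − 91.81 = 1.89 dB.

1.9 dB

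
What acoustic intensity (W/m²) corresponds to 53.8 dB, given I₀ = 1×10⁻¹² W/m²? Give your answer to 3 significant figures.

2.40e-07 W/m²

L = 10·log₁₀(I/I₀) ⇒ I = I₀·10^(L/10) = 10⁻¹² × 10^5.38.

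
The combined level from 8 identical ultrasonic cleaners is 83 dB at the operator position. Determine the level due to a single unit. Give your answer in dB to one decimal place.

74.0 dB

Dividing the total intensity by 8 lowers the level by 10·log₁₀ 8 = 9.031 dB: L₁ = 83 − 9.031.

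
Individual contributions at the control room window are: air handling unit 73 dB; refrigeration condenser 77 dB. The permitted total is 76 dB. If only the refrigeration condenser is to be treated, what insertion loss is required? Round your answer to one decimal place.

4.0 dB

The untreated sources together contribute 10^(73/10) = 1.995e+07, i.e. 73.00 dB.
The limit corresponds to 10^(76/10) = 3.981e+07; subtracting the fixed part leaves 1.986e+07 for the refrigeration condenser, i.e. 72.98 dB.
Required insertion loss = 77 − 72.98 = 4.02 dB.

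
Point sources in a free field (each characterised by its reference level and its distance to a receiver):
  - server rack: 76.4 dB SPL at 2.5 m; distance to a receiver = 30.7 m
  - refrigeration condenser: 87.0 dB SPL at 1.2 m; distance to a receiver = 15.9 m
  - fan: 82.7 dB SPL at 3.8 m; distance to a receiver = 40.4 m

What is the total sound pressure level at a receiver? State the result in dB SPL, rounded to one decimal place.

First find each source's level at the receiver (point-source: −20·log₁₀(r/r_ref)), then combine on an intensity basis.
server rack: 76.4 − 20·log₁₀(30.7/2.5) = 76.4 − 21.78 = 54.62 dB SPL.
refrigeration condenser: 87.0 − 20·log₁₀(15.9/1.2) = 87.0 − 22.44 = 64.56 dB SPL.
fan: 82.7 − 20·log₁₀(40.4/3.8) = 82.7 − 20.53 = 62.17 dB SPL.
Σ 10^(L/10) = 4.792e+06 → L_total = 10·log₁₀(4.792e+06) = 66.80 dB SPL.

66.8 dB SPL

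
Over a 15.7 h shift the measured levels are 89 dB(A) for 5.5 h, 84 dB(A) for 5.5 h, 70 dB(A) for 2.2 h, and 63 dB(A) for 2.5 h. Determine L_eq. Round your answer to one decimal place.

85.7 dB(A)

L_eq = 10·log₁₀[(1/T)·Σ tᵢ·10^(Lᵢ/10)] with T = 15.7 h.
Σ tᵢ·10^(Lᵢ/10) = 5.5·10^(89/10) + 5.5·10^(84/10) + 2.2·10^(70/10) + 2.5·10^(63/10) = 5.777e+09.
L_eq = 10·log₁₀(5.777e+09/15.7) = 85.66 dB(A).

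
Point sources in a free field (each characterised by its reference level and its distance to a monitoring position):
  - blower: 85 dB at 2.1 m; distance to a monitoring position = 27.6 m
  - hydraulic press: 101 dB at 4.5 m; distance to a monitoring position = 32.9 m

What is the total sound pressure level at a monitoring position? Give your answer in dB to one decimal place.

83.8 dB

First find each source's level at the receiver (point-source: −20·log₁₀(r/r_ref)), then combine on an intensity basis.
blower: 85 − 20·log₁₀(27.6/2.1) = 85 − 22.37 = 62.63 dB.
hydraulic press: 101 − 20·log₁₀(32.9/4.5) = 101 − 17.28 = 83.72 dB.
Σ 10^(L/10) = 2.374e+08 → L_total = 10·log₁₀(2.374e+08) = 83.75 dB.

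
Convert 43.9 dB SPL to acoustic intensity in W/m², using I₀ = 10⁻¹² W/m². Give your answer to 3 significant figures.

2.45e-08 W/m²

I/I₀ = 10^(43.9/10) = 2.455e+04, so I = 2.455e+04 × 10⁻¹² W/m².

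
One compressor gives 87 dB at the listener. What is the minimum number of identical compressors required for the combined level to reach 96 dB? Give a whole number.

8

The shortfall is 96 − 87 = 9.0 dB, and N units add 10·log₁₀ N, so need 10·log₁₀ N ≥ 9.0.
N ≥ 10^(9.0/10) = 7.943, so N = 8.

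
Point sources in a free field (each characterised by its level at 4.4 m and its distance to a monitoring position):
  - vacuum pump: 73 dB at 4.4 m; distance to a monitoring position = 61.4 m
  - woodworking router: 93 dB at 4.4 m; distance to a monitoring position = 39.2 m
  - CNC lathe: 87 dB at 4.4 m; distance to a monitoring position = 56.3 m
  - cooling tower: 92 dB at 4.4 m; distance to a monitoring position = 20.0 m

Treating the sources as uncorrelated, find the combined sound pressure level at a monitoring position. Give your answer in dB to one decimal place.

Apply inverse-square spreading to bring every level to the receiver, then sum 10^(L/10).
vacuum pump: 73 − 20·log₁₀(61.4/4.4) = 73 − 22.89 = 50.11 dB.
woodworking router: 93 − 20·log₁₀(39.2/4.4) = 93 − 19.00 = 74.00 dB.
CNC lathe: 87 − 20·log₁₀(56.3/4.4) = 87 − 22.14 = 64.86 dB.
cooling tower: 92 − 20·log₁₀(20.0/4.4) = 92 − 13.15 = 78.85 dB.
Σ 10^(L/10) = 1.050e+08 → L_total = 10·log₁₀(1.050e+08) = 80.21 dB.

80.2 dB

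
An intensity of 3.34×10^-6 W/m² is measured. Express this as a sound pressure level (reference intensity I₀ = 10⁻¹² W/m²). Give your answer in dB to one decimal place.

L = 10·log₁₀(I/I₀) = 10·log₁₀(3.34×10^-6/10⁻¹²) = 10·log₁₀(3.34×10^6).
L = 10·(0.5237 + 6) = 65.24 dB.

65.2 dB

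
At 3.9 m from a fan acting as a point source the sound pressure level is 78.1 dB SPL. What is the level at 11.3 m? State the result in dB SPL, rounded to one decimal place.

Point-source attenuation: ΔL = 20·log₁₀(r₂/r₁) = 20·log₁₀(11.3/3.9) = 9.240 dB.
L₂ = 78.1 − 20·log₁₀(11.3/3.9) = 78.1 − 9.240 = 68.86 dB SPL.

68.9 dB SPL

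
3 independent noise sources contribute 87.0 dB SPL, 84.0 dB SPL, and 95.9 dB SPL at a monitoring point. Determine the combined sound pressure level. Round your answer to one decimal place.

For uncorrelated sources the intensities add, so convert each level to linear form, sum, and take 10·log₁₀ of the total.
Σ 10^(L/10) = 10^(87.0/10) + 10^(84.0/10) + 10^(95.9/10) = 4.643e+09.
L_total = 10·log₁₀(4.643e+09) = 96.67 dB SPL.

96.7 dB SPL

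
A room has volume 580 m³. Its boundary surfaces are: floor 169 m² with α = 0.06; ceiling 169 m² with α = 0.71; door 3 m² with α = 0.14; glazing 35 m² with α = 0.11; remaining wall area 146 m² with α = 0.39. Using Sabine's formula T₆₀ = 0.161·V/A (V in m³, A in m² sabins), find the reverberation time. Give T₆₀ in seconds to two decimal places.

Summing Sᵢαᵢ: 169·0.06 + 169·0.71 + 3·0.14 + 35·0.11 + 146·0.39 = 191.34 m².
T₆₀ = 0.161·V/A = 0.161·580/191.34 = 0.488 s.

0.49 s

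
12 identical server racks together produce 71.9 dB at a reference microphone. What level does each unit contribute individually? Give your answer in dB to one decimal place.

61.1 dB

For N identical incoherent sources L_total = L₁ + 10·log₁₀ N, so L₁ = 71.9 − 10·log₁₀(12) = 71.9 − 10.792.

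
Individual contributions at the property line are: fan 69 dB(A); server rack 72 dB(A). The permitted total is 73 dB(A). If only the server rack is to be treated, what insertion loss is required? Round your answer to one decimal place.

1.2 dB

Everything except the server rack sums to 10^(69/10) = 7.943e+06 in linear terms, 69.00 dB(A).
The limit corresponds to 10^(73/10) = 1.995e+07; subtracting the fixed part leaves 1.201e+07 for the server rack, i.e. 70.80 dB(A).
Required insertion loss = 72 − 70.80 = 1.20 dB.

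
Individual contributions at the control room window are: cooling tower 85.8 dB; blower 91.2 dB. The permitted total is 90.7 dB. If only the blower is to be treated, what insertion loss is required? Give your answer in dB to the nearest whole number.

2 dB

The untreated sources together contribute 10^(85.8/10) = 3.802e+08, i.e. 85.80 dB.
To meet 90.7 dB overall, the treated blower may contribute at most 10^(90.7/10) − 3.802e+08 = 7.947e+08, i.e. 89.00 dB.
So the blower must be reduced from 91.2 to 89.00 dB: IL = 2.20 dB.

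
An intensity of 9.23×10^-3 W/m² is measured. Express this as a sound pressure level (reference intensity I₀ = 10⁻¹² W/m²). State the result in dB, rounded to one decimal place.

Dividing by I₀ shifts the exponent by 12: I/I₀ = 9.23×10^9.
L = 10·(0.9652 + 9) = 99.65 dB.

99.7 dB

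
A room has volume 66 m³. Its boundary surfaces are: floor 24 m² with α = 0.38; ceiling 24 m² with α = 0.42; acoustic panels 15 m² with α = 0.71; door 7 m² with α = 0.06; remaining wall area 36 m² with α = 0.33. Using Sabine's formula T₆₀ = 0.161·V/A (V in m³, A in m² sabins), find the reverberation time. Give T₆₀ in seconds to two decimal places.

0.25 s

Summing Sᵢαᵢ: 24·0.38 + 24·0.42 + 15·0.71 + 7·0.06 + 36·0.33 = 42.15 m².
T₆₀ = 0.161·V/A = 0.161·66/42.15 = 0.252 s.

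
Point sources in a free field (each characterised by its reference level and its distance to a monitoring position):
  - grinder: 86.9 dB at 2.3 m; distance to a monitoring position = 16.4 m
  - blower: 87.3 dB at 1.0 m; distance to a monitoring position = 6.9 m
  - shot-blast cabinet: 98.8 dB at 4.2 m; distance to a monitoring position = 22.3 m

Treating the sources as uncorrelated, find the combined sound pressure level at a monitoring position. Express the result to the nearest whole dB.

First find each source's level at the receiver (point-source: −20·log₁₀(r/r_ref)), then combine on an intensity basis.
grinder: 86.9 − 20·log₁₀(16.4/2.3) = 86.9 − 17.06 = 69.84 dB.
blower: 87.3 − 20·log₁₀(6.9/1.0) = 87.3 − 16.78 = 70.52 dB.
shot-blast cabinet: 98.8 − 20·log₁₀(22.3/4.2) = 98.8 − 14.50 = 84.30 dB.
Σ 10^(L/10) = 2.900e+08 → L_total = 10·log₁₀(2.900e+08) = 84.62 dB.

85 dB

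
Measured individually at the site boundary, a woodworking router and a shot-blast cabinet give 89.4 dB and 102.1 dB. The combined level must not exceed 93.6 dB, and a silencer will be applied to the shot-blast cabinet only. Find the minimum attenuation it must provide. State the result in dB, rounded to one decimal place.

Fixed contribution from the other source: Σ 10^(L/10) = 10^(89.4/10) = 8.710e+08 (89.40 dB).
The limit corresponds to 10^(93.6/10) = 2.291e+09; subtracting the fixed part leaves 1.420e+09 for the shot-blast cabinet, i.e. 91.52 dB.
So the shot-blast cabinet must be reduced from 102.1 to 91.52 dB: IL = 10.58 dB.

10.6 dB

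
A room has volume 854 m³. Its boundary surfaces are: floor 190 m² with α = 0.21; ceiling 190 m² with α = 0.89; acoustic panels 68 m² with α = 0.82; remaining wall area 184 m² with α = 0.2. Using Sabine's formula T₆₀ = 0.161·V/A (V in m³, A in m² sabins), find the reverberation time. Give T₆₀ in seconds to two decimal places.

0.46 s

A = Σ Sᵢαᵢ = 190·0.21 + 190·0.89 + 68·0.82 + 184·0.2 = 301.56 m².
T₆₀ = 0.161 × 854 / 301.56 = 0.456 s.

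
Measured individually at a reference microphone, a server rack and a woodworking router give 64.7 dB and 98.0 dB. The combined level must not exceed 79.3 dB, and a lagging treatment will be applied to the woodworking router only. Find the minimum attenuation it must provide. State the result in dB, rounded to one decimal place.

18.9 dB

Fixed contribution from the other source: Σ 10^(L/10) = 10^(64.7/10) = 2.951e+06 (64.70 dB).
The limit corresponds to 10^(79.3/10) = 8.511e+07; subtracting the fixed part leaves 8.216e+07 for the woodworking router, i.e. 79.15 dB.
Required insertion loss = 98.0 − 79.15 = 18.85 dB.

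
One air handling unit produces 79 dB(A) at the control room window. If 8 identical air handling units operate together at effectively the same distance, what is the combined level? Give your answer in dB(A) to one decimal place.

88.0 dB(A)

L_total = L₁ + 10·log₁₀ N for N identical incoherent sources.
L_total = 79 + 10·log₁₀(8) = 79 + 9.031 = 88.03 dB(A).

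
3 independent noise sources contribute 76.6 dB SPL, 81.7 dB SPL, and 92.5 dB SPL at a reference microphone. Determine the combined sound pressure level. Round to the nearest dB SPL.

93 dB SPL

Incoherent sources combine by intensity addition: L_total = 10·log₁₀(Σ 10^(L_i/10)).
Σ 10^(L/10) = 10^(76.6/10) + 10^(81.7/10) + 10^(92.5/10) = 1.972e+09.
L_total = 10·log₁₀(1.972e+09) = 92.95 dB SPL.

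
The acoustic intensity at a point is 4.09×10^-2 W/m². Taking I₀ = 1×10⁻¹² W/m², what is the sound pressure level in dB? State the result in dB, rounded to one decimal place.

I/I₀ = 4.09×10^-2/10⁻¹² = 4.09×10^10, and L = 10·log₁₀(I/I₀).
L = 10·(0.6117 + 10) = 106.12 dB.

106.1 dB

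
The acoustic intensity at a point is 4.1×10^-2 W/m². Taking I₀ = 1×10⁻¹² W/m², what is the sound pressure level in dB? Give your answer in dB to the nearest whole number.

I/I₀ = 4.1×10^-2/10⁻¹² = 4.1×10^10, and L = 10·log₁₀(I/I₀).
L = 10·(0.6128 + 10) = 106.13 dB.

106 dB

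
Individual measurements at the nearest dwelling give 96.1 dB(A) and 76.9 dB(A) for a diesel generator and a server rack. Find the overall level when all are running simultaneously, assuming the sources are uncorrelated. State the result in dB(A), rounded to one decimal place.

96.2 dB(A)

For uncorrelated sources the intensities add, so convert each level to linear form, sum, and take 10·log₁₀ of the total.
Σ 10^(L/10) = 10^(96.1/10) + 10^(76.9/10) = 4.123e+09.
L_total = 10·log₁₀(4.123e+09) = 96.15 dB(A).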